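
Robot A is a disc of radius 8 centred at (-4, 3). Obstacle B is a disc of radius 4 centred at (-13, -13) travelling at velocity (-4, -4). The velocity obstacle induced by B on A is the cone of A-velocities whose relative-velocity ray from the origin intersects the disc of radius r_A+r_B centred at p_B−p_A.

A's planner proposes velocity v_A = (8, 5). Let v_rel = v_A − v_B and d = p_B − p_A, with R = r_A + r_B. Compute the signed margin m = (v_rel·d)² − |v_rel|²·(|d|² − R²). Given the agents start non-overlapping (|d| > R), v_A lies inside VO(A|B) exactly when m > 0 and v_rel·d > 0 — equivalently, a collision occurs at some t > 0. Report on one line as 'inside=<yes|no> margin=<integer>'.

d = (-9, -16),  |d|² = 337;  R = 8+4 = 12,  c = 337−12² = 193
v_rel = (12, 9),  |v_rel|² = 225;  v_rel·d = (12)·(-9) + (9)·(-16) = -252
225·t² + 504·t + 193 = 0  ⇒  m = (-252)² − 225·193 = 20079
m = 20079 > 0,  v_rel·d = -252 < 0  ⇒  outside

inside=no margin=20079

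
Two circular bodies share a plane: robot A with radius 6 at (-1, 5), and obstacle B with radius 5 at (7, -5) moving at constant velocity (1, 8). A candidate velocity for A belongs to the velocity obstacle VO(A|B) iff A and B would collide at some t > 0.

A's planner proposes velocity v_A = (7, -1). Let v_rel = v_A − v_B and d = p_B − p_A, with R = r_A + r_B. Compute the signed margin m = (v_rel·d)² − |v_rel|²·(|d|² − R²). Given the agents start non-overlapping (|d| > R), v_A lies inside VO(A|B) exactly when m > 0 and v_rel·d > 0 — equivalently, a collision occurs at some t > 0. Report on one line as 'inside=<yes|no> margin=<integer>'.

d = (8, -10),  |d|² = 164;  R = 6+5 = 11,  c = 164−11² = 43
v_rel = (6, -9),  |v_rel|² = 117;  v_rel·d = (6)·(8) + (-9)·(-10) = 138
117·t² − 276·t + 43 = 0  ⇒  m = 138² − 117·43 = 14013
m = 14013 > 0,  v_rel·d = 138 > 0  ⇒  inside

inside=yes margin=14013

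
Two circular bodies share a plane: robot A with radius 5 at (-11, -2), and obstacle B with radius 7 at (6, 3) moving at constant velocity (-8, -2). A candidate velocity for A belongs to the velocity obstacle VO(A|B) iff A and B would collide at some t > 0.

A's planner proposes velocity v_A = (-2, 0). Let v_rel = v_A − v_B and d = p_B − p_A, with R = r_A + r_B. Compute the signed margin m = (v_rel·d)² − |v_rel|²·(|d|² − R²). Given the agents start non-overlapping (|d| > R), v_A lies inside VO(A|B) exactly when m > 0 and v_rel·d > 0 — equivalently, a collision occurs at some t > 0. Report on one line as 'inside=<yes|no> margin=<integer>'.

d = (17, 5),  |d|² = 314;  R = 5+7 = 12,  c = 314−12² = 170
v_rel = (6, 2),  |v_rel|² = 40;  v_rel·d = (6)·(17) + (2)·(5) = 112
40·t² − 224·t + 170 = 0  ⇒  m = 112² − 40·170 = 5744
m = 5744 > 0,  v_rel·d = 112 > 0  ⇒  inside

inside=yes margin=5744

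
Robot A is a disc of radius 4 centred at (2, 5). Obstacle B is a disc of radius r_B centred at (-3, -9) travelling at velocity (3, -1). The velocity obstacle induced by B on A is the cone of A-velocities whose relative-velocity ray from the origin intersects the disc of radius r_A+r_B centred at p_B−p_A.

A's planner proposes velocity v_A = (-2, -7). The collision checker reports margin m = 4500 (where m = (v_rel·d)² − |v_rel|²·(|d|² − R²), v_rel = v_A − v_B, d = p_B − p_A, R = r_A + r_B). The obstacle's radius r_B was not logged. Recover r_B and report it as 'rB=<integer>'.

m = 4500
d = (-5, -14);  v_rel = (-5, -6),  |v_rel|² = 61
v_rel×d = (-5)·(-14) − (-6)·(-5) = 40
since m = R²·61 − 40²:  R² = (1600 + 4500) / 61 = 100
R = √100 = 10  ⇒  r_B = 10 − 4 = 6

rB=6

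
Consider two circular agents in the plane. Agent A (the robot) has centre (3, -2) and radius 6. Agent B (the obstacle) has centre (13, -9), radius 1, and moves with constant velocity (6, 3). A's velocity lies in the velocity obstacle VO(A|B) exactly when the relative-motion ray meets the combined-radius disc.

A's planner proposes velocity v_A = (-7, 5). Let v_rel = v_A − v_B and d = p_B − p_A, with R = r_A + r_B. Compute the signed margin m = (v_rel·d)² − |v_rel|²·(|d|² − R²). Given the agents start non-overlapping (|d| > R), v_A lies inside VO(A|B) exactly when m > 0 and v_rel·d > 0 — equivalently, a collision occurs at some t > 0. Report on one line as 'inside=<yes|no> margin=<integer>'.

d = (10, -7),  |d|² = 149;  R = 6+1 = 7,  c = 149−7² = 100
v_rel = (-13, 2),  |v_rel|² = 173;  v_rel·d = (-13)·(10) + (2)·(-7) = -144
173·t² + 288·t + 100 = 0  ⇒  m = (-144)² − 173·100 = 3436
m = 3436 > 0,  v_rel·d = -144 < 0  ⇒  outside

inside=no margin=3436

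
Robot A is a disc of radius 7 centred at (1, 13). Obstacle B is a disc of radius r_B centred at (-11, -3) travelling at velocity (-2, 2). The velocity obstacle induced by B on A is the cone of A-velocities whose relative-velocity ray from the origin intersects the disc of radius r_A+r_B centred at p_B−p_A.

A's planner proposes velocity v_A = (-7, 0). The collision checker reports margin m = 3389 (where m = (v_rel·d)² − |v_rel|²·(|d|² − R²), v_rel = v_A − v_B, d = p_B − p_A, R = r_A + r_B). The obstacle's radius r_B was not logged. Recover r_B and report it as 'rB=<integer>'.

m = 3389
d = (-12, -16);  v_rel = (-5, -2),  |v_rel|² = 29
v_rel×d = (-5)·(-16) − (-2)·(-12) = 56
since m = R²·29 − 56²:  R² = (3136 + 3389) / 29 = 225
R = √225 = 15  ⇒  r_B = 15 − 7 = 8

rB=8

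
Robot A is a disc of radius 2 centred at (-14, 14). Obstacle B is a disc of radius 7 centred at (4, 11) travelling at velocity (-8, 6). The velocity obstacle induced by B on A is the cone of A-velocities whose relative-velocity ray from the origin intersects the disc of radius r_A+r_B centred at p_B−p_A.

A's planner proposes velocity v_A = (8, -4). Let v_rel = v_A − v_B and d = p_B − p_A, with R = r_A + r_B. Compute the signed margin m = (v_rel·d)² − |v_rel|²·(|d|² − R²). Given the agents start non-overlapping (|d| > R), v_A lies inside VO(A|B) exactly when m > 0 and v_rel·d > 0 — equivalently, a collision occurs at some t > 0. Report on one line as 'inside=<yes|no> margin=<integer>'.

d = (18, -3),  |d|² = 333;  R = 2+7 = 9,  c = 333−9² = 252
v_rel = (16, -10),  |v_rel|² = 356;  v_rel·d = (16)·(18) + (-10)·(-3) = 318
356·t² − 636·t + 252 = 0  ⇒  m = 318² − 356·252 = 11412
m = 11412 > 0,  v_rel·d = 318 > 0  ⇒  inside

inside=yes margin=11412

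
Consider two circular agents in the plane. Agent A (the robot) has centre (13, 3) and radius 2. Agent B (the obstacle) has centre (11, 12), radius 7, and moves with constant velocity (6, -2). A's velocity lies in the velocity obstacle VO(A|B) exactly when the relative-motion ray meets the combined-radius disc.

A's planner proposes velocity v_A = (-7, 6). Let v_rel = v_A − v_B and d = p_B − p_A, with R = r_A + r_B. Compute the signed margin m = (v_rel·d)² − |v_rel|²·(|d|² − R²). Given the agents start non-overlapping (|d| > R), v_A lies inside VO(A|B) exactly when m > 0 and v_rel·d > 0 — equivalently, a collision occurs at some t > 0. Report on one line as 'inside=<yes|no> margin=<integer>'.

d = (-2, 9),  |d|² = 85;  R = 2+7 = 9,  c = 85−9² = 4
v_rel = (-13, 8),  |v_rel|² = 233;  v_rel·d = (-13)·(-2) + (8)·(9) = 98
233·t² − 196·t + 4 = 0  ⇒  m = 98² − 233·4 = 8672
m = 8672 > 0,  v_rel·d = 98 > 0  ⇒  inside

inside=yes margin=8672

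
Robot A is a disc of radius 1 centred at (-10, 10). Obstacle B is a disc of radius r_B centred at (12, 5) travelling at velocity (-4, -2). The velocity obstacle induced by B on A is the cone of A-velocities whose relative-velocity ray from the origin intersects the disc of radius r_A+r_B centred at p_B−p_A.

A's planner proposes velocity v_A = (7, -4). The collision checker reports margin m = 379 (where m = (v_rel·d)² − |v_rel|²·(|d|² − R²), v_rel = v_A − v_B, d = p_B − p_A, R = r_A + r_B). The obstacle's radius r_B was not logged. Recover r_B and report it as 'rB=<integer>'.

m = 379
d = (22, -5);  v_rel = (11, -2),  |v_rel|² = 125
v_rel×d = (11)·(-5) − (-2)·(22) = -11
since m = R²·125 − (-11)²:  R² = (121 + 379) / 125 = 4
R = √4 = 2  ⇒  r_B = 2 − 1 = 1

rB=1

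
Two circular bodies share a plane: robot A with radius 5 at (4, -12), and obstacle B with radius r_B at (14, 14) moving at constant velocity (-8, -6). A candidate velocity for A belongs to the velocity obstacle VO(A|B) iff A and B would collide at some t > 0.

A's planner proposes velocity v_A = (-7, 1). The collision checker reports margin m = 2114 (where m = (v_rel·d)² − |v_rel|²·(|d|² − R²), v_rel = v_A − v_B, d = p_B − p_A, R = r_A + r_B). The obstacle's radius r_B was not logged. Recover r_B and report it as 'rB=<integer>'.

m = 2114
d = (10, 26);  v_rel = (1, 7),  |v_rel|² = 50
v_rel×d = (1)·(26) − (7)·(10) = -44
since m = R²·50 − (-44)²:  R² = (1936 + 2114) / 50 = 81
R = √81 = 9  ⇒  r_B = 9 − 5 = 4

rB=4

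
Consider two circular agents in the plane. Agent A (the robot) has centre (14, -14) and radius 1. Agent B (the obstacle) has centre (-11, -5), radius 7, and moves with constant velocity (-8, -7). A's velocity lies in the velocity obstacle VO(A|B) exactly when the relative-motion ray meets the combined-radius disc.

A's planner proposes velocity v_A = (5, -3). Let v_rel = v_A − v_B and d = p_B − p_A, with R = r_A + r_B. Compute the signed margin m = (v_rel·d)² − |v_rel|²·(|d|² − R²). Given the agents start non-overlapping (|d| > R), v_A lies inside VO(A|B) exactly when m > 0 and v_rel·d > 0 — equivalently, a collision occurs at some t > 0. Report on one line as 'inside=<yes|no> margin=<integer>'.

d = (-25, 9),  |d|² = 706;  R = 1+7 = 8,  c = 706−8² = 642
v_rel = (13, 4),  |v_rel|² = 185;  v_rel·d = (13)·(-25) + (4)·(9) = -289
185·t² + 578·t + 642 = 0  ⇒  m = (-289)² − 185·642 = -35249
m = -35249 < 0,  v_rel·d = -289 < 0  ⇒  outside

inside=no margin=-35249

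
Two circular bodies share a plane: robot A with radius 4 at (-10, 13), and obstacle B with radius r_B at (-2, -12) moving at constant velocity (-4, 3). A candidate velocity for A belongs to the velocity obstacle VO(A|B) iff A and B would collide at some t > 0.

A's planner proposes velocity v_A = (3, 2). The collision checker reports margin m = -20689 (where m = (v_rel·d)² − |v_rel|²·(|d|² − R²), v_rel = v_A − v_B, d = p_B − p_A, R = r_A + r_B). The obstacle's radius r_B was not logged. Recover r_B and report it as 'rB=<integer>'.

m = -20689
d = (8, -25);  v_rel = (7, -1),  |v_rel|² = 50
v_rel×d = (7)·(-25) − (-1)·(8) = -167
since m = R²·50 − (-167)²:  R² = (27889 + -20689) / 50 = 144
R = √144 = 12  ⇒  r_B = 12 − 4 = 8

rB=8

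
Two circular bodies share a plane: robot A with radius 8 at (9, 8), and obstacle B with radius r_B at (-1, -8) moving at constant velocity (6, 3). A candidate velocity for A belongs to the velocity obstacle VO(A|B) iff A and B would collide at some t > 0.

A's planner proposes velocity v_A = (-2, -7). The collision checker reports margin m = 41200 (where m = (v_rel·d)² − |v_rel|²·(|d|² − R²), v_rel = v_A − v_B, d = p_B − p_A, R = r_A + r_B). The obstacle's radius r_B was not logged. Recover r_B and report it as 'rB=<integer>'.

m = 41200
d = (-10, -16);  v_rel = (-8, -10),  |v_rel|² = 164
v_rel×d = (-8)·(-16) − (-10)·(-10) = 28
since m = R²·164 − 28²:  R² = (784 + 41200) / 164 = 256
R = √256 = 16  ⇒  r_B = 16 − 8 = 8

rB=8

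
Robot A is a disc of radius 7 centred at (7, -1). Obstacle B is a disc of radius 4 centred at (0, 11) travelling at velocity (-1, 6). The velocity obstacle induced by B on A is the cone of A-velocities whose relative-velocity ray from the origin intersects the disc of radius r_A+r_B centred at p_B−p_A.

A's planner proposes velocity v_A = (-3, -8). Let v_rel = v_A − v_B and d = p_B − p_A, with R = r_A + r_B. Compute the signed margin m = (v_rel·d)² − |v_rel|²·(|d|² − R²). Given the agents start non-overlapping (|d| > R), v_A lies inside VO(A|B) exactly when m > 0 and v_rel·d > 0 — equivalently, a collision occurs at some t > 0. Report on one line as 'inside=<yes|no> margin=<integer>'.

d = (-7, 12),  |d|² = 193;  R = 7+4 = 11,  c = 193−11² = 72
v_rel = (-2, -14),  |v_rel|² = 200;  v_rel·d = (-2)·(-7) + (-14)·(12) = -154
200·t² + 308·t + 72 = 0  ⇒  m = (-154)² − 200·72 = 9316
m = 9316 > 0,  v_rel·d = -154 < 0  ⇒  outside

inside=no margin=9316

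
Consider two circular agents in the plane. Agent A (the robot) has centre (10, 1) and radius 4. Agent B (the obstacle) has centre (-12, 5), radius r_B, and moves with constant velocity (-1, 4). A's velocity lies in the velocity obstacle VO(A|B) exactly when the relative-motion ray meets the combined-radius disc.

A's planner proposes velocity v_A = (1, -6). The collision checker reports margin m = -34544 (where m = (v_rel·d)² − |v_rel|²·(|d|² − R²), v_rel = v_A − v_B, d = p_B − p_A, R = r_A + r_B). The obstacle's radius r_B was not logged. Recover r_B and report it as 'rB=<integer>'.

m = -34544
d = (-22, 4);  v_rel = (2, -10),  |v_rel|² = 104
v_rel×d = (2)·(4) − (-10)·(-22) = -212
since m = R²·104 − (-212)²:  R² = (44944 + -34544) / 104 = 100
R = √100 = 10  ⇒  r_B = 10 − 4 = 6

rB=6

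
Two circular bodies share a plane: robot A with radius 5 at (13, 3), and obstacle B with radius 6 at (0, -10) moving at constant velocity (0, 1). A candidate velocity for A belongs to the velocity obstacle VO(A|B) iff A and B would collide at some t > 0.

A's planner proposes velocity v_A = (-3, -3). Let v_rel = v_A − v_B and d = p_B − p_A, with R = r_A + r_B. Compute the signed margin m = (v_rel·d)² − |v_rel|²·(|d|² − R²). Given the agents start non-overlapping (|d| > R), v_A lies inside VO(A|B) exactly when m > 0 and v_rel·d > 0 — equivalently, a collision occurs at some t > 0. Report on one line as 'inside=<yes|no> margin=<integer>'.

d = (-13, -13),  |d|² = 338;  R = 5+6 = 11,  c = 338−11² = 217
v_rel = (-3, -4),  |v_rel|² = 25;  v_rel·d = (-3)·(-13) + (-4)·(-13) = 91
25·t² − 182·t + 217 = 0  ⇒  m = 91² − 25·217 = 2856
m = 2856 > 0,  v_rel·d = 91 > 0  ⇒  inside

inside=yes margin=2856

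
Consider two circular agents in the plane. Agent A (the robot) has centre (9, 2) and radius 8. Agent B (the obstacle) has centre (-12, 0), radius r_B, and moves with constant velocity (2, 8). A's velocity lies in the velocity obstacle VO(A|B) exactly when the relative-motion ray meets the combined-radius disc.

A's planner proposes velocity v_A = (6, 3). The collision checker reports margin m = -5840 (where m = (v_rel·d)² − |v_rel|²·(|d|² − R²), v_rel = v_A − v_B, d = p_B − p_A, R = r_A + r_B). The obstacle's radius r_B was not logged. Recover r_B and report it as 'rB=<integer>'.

m = -5840
d = (-21, -2);  v_rel = (4, -5),  |v_rel|² = 41
v_rel×d = (4)·(-2) − (-5)·(-21) = -113
since m = R²·41 − (-113)²:  R² = (12769 + -5840) / 41 = 169
R = √169 = 13  ⇒  r_B = 13 − 8 = 5

rB=5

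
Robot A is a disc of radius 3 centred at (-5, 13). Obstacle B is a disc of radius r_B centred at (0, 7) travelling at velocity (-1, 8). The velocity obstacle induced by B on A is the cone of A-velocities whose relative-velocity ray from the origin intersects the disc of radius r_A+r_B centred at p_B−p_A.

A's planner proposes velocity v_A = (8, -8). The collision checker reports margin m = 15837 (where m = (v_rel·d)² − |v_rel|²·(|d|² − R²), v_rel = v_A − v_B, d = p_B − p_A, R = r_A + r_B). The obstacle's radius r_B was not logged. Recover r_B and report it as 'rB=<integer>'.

m = 15837
d = (5, -6);  v_rel = (9, -16),  |v_rel|² = 337
v_rel×d = (9)·(-6) − (-16)·(5) = 26
since m = R²·337 − 26²:  R² = (676 + 15837) / 337 = 49
R = √49 = 7  ⇒  r_B = 7 − 3 = 4

rB=4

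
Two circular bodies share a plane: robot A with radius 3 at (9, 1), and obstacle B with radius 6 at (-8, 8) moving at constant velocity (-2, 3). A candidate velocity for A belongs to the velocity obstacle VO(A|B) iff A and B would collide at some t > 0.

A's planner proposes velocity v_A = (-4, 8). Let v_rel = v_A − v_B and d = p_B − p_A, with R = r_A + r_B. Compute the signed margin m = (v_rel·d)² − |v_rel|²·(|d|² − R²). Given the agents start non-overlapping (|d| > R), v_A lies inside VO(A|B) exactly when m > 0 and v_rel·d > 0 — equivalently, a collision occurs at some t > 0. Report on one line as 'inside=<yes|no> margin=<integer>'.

d = (-17, 7),  |d|² = 338;  R = 3+6 = 9,  c = 338−9² = 257
v_rel = (-2, 5),  |v_rel|² = 29;  v_rel·d = (-2)·(-17) + (5)·(7) = 69
29·t² − 138·t + 257 = 0  ⇒  m = 69² − 29·257 = -2692
m = -2692 < 0,  v_rel·d = 69 > 0  ⇒  outside

inside=no margin=-2692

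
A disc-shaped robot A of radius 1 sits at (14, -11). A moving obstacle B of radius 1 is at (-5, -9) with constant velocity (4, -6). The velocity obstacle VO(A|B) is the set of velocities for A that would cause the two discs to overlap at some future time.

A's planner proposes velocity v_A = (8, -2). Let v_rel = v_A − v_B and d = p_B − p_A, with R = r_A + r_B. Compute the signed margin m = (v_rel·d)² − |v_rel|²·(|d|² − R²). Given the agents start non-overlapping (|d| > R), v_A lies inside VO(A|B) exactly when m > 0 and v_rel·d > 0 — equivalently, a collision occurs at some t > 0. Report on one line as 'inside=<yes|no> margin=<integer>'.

d = (-19, 2),  |d|² = 365;  R = 1+1 = 2,  c = 365−2² = 361
v_rel = (4, 4),  |v_rel|² = 32;  v_rel·d = (4)·(-19) + (4)·(2) = -68
32·t² + 136·t + 361 = 0  ⇒  m = (-68)² − 32·361 = -6928
m = -6928 < 0,  v_rel·d = -68 < 0  ⇒  outside

inside=no margin=-6928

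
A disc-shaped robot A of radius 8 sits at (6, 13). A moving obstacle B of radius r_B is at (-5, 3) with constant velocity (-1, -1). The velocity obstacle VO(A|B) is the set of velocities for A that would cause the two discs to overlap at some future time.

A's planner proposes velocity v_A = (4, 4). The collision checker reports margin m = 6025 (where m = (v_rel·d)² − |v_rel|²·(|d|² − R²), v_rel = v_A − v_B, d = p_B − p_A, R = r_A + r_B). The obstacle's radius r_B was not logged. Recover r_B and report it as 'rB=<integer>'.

m = 6025
d = (-11, -10);  v_rel = (5, 5),  |v_rel|² = 50
v_rel×d = (5)·(-10) − (5)·(-11) = 5
since m = R²·50 − 5²:  R² = (25 + 6025) / 50 = 121
R = √121 = 11  ⇒  r_B = 11 − 8 = 3

rB=3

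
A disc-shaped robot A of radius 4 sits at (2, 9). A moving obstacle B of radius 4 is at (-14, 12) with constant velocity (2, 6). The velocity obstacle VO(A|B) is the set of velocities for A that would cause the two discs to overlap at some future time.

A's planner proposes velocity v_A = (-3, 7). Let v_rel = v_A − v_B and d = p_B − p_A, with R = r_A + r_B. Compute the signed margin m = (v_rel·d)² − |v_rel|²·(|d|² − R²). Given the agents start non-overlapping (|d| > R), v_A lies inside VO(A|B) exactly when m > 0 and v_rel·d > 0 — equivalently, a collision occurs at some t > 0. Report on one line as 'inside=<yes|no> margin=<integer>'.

d = (-16, 3),  |d|² = 265;  R = 4+4 = 8,  c = 265−8² = 201
v_rel = (-5, 1),  |v_rel|² = 26;  v_rel·d = (-5)·(-16) + (1)·(3) = 83
26·t² − 166·t + 201 = 0  ⇒  m = 83² − 26·201 = 1663
m = 1663 > 0,  v_rel·d = 83 > 0  ⇒  inside

inside=yes margin=1663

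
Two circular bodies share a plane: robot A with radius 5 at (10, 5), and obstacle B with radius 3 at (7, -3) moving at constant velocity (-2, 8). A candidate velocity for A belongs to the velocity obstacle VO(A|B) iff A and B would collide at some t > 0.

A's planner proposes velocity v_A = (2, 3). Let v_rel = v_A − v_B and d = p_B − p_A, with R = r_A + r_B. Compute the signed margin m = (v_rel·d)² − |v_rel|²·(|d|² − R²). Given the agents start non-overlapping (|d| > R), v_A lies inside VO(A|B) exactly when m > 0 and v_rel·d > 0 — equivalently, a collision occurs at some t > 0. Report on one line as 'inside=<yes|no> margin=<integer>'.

d = (-3, -8),  |d|² = 73;  R = 5+3 = 8,  c = 73−8² = 9
v_rel = (4, -5),  |v_rel|² = 41;  v_rel·d = (4)·(-3) + (-5)·(-8) = 28
41·t² − 56·t + 9 = 0  ⇒  m = 28² − 41·9 = 415
m = 415 > 0,  v_rel·d = 28 > 0  ⇒  inside

inside=yes margin=415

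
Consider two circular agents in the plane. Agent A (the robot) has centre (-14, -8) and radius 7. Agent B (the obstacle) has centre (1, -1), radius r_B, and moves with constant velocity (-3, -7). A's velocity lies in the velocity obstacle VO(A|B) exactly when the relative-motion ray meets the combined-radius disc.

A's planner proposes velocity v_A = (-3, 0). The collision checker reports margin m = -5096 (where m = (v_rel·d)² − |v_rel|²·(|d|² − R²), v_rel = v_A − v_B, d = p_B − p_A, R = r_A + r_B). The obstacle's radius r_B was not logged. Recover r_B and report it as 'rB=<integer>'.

m = -5096
d = (15, 7);  v_rel = (0, 7),  |v_rel|² = 49
v_rel×d = (0)·(7) − (7)·(15) = -105
since m = R²·49 − (-105)²:  R² = (11025 + -5096) / 49 = 121
R = √121 = 11  ⇒  r_B = 11 − 7 = 4

rB=4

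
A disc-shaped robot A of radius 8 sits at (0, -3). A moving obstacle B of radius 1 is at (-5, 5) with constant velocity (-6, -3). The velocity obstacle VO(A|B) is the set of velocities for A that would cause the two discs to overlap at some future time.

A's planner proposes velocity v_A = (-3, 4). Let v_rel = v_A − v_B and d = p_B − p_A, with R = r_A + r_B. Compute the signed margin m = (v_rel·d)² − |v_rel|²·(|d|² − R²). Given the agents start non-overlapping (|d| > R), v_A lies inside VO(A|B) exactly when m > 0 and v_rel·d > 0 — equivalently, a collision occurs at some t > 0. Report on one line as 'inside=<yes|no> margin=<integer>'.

d = (-5, 8),  |d|² = 89;  R = 8+1 = 9,  c = 89−9² = 8
v_rel = (3, 7),  |v_rel|² = 58;  v_rel·d = (3)·(-5) + (7)·(8) = 41
58·t² − 82·t + 8 = 0  ⇒  m = 41² − 58·8 = 1217
m = 1217 > 0,  v_rel·d = 41 > 0  ⇒  inside

inside=yes margin=1217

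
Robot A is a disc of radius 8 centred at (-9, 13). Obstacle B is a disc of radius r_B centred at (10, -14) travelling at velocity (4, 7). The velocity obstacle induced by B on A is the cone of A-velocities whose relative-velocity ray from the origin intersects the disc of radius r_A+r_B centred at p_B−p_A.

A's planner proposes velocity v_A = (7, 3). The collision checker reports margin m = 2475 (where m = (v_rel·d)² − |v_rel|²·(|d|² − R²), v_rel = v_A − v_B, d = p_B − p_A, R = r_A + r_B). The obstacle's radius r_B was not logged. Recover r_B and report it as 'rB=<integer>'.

m = 2475
d = (19, -27);  v_rel = (3, -4),  |v_rel|² = 25
v_rel×d = (3)·(-27) − (-4)·(19) = -5
since m = R²·25 − (-5)²:  R² = (25 + 2475) / 25 = 100
R = √100 = 10  ⇒  r_B = 10 − 8 = 2

rB=2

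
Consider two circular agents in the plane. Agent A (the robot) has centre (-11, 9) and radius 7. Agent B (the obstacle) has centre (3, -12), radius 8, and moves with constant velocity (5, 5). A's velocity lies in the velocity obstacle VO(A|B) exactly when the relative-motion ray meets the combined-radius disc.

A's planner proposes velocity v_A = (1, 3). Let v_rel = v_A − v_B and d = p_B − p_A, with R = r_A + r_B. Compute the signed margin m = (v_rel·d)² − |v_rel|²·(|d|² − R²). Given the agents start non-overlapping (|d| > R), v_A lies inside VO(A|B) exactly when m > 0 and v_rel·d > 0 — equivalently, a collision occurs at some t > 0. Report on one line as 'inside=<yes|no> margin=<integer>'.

d = (14, -21),  |d|² = 637;  R = 7+8 = 15,  c = 637−15² = 412
v_rel = (-4, -2),  |v_rel|² = 20;  v_rel·d = (-4)·(14) + (-2)·(-21) = -14
20·t² + 28·t + 412 = 0  ⇒  m = (-14)² − 20·412 = -8044
m = -8044 < 0,  v_rel·d = -14 < 0  ⇒  outside

inside=no margin=-8044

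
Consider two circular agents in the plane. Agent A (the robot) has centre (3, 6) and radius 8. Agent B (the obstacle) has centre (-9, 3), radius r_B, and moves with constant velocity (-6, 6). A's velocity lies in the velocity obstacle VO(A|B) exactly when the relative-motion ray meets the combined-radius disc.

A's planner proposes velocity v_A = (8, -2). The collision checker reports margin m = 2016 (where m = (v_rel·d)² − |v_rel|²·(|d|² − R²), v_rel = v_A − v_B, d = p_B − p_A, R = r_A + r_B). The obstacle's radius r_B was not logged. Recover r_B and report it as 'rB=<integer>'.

m = 2016
d = (-12, -3);  v_rel = (14, -8),  |v_rel|² = 260
v_rel×d = (14)·(-3) − (-8)·(-12) = -138
since m = R²·260 − (-138)²:  R² = (19044 + 2016) / 260 = 81
R = √81 = 9  ⇒  r_B = 9 − 8 = 1

rB=1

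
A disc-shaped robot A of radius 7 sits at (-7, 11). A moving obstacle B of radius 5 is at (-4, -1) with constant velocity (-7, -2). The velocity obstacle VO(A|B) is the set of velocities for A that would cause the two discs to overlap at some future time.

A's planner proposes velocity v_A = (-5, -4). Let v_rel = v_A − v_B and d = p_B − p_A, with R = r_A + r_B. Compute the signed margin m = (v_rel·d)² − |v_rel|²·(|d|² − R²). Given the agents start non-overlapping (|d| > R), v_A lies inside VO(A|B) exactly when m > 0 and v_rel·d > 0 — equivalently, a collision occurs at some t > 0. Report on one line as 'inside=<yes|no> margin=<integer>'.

d = (3, -12),  |d|² = 153;  R = 7+5 = 12,  c = 153−12² = 9
v_rel = (2, -2),  |v_rel|² = 8;  v_rel·d = (2)·(3) + (-2)·(-12) = 30
8·t² − 60·t + 9 = 0  ⇒  m = 30² − 8·9 = 828
m = 828 > 0,  v_rel·d = 30 > 0  ⇒  inside

inside=yes margin=828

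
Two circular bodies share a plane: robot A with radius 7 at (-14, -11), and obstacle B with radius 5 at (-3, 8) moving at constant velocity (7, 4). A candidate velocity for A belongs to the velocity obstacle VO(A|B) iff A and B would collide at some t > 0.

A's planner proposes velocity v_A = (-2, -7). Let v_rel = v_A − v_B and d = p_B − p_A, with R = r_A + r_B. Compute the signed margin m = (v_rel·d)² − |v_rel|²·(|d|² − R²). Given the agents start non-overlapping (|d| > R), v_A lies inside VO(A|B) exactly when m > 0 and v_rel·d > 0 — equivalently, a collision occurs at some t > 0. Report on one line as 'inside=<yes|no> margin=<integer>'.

d = (11, 19),  |d|² = 482;  R = 7+5 = 12,  c = 482−12² = 338
v_rel = (-9, -11),  |v_rel|² = 202;  v_rel·d = (-9)·(11) + (-11)·(19) = -308
202·t² + 616·t + 338 = 0  ⇒  m = (-308)² − 202·338 = 26588
m = 26588 > 0,  v_rel·d = -308 < 0  ⇒  outside

inside=no margin=26588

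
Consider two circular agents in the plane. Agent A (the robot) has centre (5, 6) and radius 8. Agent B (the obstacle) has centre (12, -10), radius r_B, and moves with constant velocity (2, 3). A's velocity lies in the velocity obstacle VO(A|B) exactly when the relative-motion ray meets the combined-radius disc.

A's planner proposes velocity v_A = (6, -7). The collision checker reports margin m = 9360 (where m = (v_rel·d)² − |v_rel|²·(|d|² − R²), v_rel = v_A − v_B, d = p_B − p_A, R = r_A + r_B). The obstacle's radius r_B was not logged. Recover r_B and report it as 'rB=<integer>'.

m = 9360
d = (7, -16);  v_rel = (4, -10),  |v_rel|² = 116
v_rel×d = (4)·(-16) − (-10)·(7) = 6
since m = R²·116 − 6²:  R² = (36 + 9360) / 116 = 81
R = √81 = 9  ⇒  r_B = 9 − 8 = 1

rB=1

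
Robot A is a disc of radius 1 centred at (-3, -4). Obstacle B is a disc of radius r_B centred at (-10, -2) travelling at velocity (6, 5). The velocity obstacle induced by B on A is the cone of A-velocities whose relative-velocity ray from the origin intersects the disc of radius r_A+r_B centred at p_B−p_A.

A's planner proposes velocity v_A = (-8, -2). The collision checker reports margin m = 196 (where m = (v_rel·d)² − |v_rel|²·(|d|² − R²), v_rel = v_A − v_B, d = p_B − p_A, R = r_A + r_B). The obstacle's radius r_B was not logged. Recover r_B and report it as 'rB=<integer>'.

m = 196
d = (-7, 2);  v_rel = (-14, -7),  |v_rel|² = 245
v_rel×d = (-14)·(2) − (-7)·(-7) = -77
since m = R²·245 − (-77)²:  R² = (5929 + 196) / 245 = 25
R = √25 = 5  ⇒  r_B = 5 − 1 = 4

rB=4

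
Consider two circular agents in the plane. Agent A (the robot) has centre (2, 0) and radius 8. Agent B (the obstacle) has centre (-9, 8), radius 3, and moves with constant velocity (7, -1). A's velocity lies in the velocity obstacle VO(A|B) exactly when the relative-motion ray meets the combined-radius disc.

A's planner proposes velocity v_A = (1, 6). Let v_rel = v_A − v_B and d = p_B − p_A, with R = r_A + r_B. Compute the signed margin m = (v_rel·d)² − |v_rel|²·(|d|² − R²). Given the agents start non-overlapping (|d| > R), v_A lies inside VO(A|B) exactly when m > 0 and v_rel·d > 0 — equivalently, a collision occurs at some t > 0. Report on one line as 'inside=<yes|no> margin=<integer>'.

d = (-11, 8),  |d|² = 185;  R = 8+3 = 11,  c = 185−11² = 64
v_rel = (-6, 7),  |v_rel|² = 85;  v_rel·d = (-6)·(-11) + (7)·(8) = 122
85·t² − 244·t + 64 = 0  ⇒  m = 122² − 85·64 = 9444
m = 9444 > 0,  v_rel·d = 122 > 0  ⇒  inside

inside=yes margin=9444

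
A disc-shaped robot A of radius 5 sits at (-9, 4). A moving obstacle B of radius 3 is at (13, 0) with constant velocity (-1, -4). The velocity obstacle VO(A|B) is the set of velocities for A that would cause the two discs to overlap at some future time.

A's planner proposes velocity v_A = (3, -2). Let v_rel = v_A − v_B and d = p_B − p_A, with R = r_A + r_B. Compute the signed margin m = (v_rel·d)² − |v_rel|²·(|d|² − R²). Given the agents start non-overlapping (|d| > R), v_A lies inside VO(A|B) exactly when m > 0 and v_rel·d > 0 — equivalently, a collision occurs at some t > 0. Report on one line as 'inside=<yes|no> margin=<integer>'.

d = (22, -4),  |d|² = 500;  R = 5+3 = 8,  c = 500−8² = 436
v_rel = (4, 2),  |v_rel|² = 20;  v_rel·d = (4)·(22) + (2)·(-4) = 80
20·t² − 160·t + 436 = 0  ⇒  m = 80² − 20·436 = -2320
m = -2320 < 0,  v_rel·d = 80 > 0  ⇒  outside

inside=no margin=-2320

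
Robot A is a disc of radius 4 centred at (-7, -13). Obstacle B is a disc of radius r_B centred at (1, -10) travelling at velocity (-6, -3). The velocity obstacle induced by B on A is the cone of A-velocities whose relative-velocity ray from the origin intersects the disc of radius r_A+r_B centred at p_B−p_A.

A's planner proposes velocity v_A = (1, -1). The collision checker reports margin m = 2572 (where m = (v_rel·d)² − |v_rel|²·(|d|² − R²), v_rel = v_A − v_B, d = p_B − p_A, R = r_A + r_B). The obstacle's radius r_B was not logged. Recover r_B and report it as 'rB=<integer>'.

m = 2572
d = (8, 3);  v_rel = (7, 2),  |v_rel|² = 53
v_rel×d = (7)·(3) − (2)·(8) = 5
since m = R²·53 − 5²:  R² = (25 + 2572) / 53 = 49
R = √49 = 7  ⇒  r_B = 7 − 4 = 3

rB=3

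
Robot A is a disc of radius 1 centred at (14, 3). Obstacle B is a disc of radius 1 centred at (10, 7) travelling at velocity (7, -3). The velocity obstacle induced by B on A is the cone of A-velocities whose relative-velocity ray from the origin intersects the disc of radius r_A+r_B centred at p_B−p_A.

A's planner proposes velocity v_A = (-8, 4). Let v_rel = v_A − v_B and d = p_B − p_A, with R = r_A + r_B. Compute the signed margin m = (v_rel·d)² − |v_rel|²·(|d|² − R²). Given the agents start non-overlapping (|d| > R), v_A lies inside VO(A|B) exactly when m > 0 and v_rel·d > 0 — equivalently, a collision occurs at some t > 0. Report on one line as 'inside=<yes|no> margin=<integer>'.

d = (-4, 4),  |d|² = 32;  R = 1+1 = 2,  c = 32−2² = 28
v_rel = (-15, 7),  |v_rel|² = 274;  v_rel·d = (-15)·(-4) + (7)·(4) = 88
274·t² − 176·t + 28 = 0  ⇒  m = 88² − 274·28 = 72
m = 72 > 0,  v_rel·d = 88 > 0  ⇒  inside

inside=yes margin=72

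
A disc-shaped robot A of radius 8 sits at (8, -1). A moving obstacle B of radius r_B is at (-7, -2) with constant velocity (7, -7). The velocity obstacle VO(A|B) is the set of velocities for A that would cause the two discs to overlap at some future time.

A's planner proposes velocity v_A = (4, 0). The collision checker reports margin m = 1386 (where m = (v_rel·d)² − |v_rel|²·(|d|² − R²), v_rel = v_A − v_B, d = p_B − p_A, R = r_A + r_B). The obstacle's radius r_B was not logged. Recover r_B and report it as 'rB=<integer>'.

m = 1386
d = (-15, -1);  v_rel = (-3, 7),  |v_rel|² = 58
v_rel×d = (-3)·(-1) − (7)·(-15) = 108
since m = R²·58 − 108²:  R² = (11664 + 1386) / 58 = 225
R = √225 = 15  ⇒  r_B = 15 − 8 = 7

rB=7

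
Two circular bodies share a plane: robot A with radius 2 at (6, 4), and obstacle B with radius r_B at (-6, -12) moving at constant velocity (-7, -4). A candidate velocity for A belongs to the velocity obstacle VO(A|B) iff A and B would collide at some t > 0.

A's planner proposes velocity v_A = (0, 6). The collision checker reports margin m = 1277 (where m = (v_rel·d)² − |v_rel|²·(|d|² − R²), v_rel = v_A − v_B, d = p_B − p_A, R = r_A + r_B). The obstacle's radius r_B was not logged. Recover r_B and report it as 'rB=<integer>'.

m = 1277
d = (-12, -16);  v_rel = (7, 10),  |v_rel|² = 149
v_rel×d = (7)·(-16) − (10)·(-12) = 8
since m = R²·149 − 8²:  R² = (64 + 1277) / 149 = 9
R = √9 = 3  ⇒  r_B = 3 − 2 = 1

rB=1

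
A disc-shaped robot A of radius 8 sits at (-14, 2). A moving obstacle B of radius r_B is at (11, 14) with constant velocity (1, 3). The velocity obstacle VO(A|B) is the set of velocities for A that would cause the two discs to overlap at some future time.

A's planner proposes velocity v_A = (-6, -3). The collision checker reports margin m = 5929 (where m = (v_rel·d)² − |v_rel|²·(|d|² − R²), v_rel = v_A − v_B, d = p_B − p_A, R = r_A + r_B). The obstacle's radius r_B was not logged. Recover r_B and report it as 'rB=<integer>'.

m = 5929
d = (25, 12);  v_rel = (-7, -6),  |v_rel|² = 85
v_rel×d = (-7)·(12) − (-6)·(25) = 66
since m = R²·85 − 66²:  R² = (4356 + 5929) / 85 = 121
R = √121 = 11  ⇒  r_B = 11 − 8 = 3

rB=3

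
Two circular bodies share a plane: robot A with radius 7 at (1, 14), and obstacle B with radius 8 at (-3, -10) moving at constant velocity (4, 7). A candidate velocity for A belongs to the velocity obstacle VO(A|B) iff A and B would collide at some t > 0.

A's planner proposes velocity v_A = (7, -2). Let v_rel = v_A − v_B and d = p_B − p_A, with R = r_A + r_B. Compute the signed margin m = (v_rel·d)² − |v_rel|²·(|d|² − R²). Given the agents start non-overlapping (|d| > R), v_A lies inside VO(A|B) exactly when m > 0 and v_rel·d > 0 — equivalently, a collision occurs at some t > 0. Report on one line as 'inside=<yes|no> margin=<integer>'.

d = (-4, -24),  |d|² = 592;  R = 7+8 = 15,  c = 592−15² = 367
v_rel = (3, -9),  |v_rel|² = 90;  v_rel·d = (3)·(-4) + (-9)·(-24) = 204
90·t² − 408·t + 367 = 0  ⇒  m = 204² − 90·367 = 8586
m = 8586 > 0,  v_rel·d = 204 > 0  ⇒  inside

inside=yes margin=8586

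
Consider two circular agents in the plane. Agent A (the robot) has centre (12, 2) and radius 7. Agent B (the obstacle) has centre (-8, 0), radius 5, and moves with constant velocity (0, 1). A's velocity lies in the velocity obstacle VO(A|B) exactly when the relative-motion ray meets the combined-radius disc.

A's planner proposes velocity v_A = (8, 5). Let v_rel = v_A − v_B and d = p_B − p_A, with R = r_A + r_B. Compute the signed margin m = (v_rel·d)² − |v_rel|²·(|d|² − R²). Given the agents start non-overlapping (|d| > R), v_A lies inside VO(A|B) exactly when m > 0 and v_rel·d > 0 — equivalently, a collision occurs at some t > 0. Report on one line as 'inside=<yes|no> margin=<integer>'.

d = (-20, -2),  |d|² = 404;  R = 7+5 = 12,  c = 404−12² = 260
v_rel = (8, 4),  |v_rel|² = 80;  v_rel·d = (8)·(-20) + (4)·(-2) = -168
80·t² + 336·t + 260 = 0  ⇒  m = (-168)² − 80·260 = 7424
m = 7424 > 0,  v_rel·d = -168 < 0  ⇒  outside

inside=no margin=7424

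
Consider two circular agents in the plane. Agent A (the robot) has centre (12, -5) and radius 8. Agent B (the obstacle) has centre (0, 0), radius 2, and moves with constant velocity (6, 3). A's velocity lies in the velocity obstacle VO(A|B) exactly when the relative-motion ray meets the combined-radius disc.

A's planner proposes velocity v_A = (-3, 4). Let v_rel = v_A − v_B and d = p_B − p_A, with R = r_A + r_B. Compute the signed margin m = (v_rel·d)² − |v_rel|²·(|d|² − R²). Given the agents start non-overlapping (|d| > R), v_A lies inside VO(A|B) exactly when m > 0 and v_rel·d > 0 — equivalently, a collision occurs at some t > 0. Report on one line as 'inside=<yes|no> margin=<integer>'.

d = (-12, 5),  |d|² = 169;  R = 8+2 = 10,  c = 169−10² = 69
v_rel = (-9, 1),  |v_rel|² = 82;  v_rel·d = (-9)·(-12) + (1)·(5) = 113
82·t² − 226·t + 69 = 0  ⇒  m = 113² − 82·69 = 7111
m = 7111 > 0,  v_rel·d = 113 > 0  ⇒  inside

inside=yes margin=7111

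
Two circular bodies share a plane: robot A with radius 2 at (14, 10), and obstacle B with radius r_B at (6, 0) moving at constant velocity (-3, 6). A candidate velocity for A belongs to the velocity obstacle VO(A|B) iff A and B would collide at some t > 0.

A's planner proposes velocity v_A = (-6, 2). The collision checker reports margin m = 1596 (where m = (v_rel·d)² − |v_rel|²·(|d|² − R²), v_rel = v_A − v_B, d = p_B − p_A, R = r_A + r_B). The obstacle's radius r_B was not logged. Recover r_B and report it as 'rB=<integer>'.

m = 1596
d = (-8, -10);  v_rel = (-3, -4),  |v_rel|² = 25
v_rel×d = (-3)·(-10) − (-4)·(-8) = -2
since m = R²·25 − (-2)²:  R² = (4 + 1596) / 25 = 64
R = √64 = 8  ⇒  r_B = 8 − 2 = 6

rB=6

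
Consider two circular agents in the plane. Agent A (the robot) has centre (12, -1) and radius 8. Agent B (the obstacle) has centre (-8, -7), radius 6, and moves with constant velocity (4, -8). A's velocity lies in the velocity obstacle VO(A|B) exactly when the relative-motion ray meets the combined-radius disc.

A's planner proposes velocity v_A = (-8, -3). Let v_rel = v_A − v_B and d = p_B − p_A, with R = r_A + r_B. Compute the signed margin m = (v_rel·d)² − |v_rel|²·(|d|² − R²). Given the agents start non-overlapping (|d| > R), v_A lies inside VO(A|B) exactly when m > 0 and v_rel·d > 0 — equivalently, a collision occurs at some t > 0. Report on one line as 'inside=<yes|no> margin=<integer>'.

d = (-20, -6),  |d|² = 436;  R = 8+6 = 14,  c = 436−14² = 240
v_rel = (-12, 5),  |v_rel|² = 169;  v_rel·d = (-12)·(-20) + (5)·(-6) = 210
169·t² − 420·t + 240 = 0  ⇒  m = 210² − 169·240 = 3540
m = 3540 > 0,  v_rel·d = 210 > 0  ⇒  inside

inside=yes margin=3540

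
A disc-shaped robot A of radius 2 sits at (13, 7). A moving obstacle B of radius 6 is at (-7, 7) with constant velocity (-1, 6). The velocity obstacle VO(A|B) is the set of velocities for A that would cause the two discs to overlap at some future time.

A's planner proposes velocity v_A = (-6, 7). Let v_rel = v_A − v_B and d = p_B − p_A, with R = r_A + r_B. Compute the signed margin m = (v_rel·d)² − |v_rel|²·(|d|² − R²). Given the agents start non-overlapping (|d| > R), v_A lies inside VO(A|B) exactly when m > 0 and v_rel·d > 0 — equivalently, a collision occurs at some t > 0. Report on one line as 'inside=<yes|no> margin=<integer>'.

d = (-20, 0),  |d|² = 400;  R = 2+6 = 8,  c = 400−8² = 336
v_rel = (-5, 1),  |v_rel|² = 26;  v_rel·d = (-5)·(-20) + (1)·(0) = 100
26·t² − 200·t + 336 = 0  ⇒  m = 100² − 26·336 = 1264
m = 1264 > 0,  v_rel·d = 100 > 0  ⇒  inside

inside=yes margin=1264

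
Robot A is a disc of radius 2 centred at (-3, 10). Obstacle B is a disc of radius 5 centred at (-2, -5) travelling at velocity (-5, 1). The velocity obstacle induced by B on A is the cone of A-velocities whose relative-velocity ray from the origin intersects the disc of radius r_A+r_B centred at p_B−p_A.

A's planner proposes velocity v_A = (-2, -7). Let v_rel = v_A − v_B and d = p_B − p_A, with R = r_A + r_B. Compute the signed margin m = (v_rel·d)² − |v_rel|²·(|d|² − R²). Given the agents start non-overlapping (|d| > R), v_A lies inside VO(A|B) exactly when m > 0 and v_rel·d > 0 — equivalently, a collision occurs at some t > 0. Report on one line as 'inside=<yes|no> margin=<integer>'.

d = (1, -15),  |d|² = 226;  R = 2+5 = 7,  c = 226−7² = 177
v_rel = (3, -8),  |v_rel|² = 73;  v_rel·d = (3)·(1) + (-8)·(-15) = 123
73·t² − 246·t + 177 = 0  ⇒  m = 123² − 73·177 = 2208
m = 2208 > 0,  v_rel·d = 123 > 0  ⇒  inside

inside=yes margin=2208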